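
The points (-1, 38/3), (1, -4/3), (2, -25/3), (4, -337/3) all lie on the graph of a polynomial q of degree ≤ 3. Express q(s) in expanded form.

Write q(s) = as^3 + bs^2 + cs + d. Substituting each data point gives a linear system:
  -a + b - c + d = 38/3
  a + b + c + d = -4/3
  8a + 4b + 2c + d = -25/3
  64a + 16b + 4c + d = -337/3
Solving the system yields a = -3, b = 6, c = -4, d = -1/3.
So q(s) = -3s^3 + 6s^2 - 4s - 1/3.
Check: q(1) = -4/3. ✓

q(s) = -3s^3 + 6s^2 - 4s - 1/3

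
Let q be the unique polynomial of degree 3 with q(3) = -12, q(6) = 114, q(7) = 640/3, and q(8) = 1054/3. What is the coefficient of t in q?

Write q(t) = at^3 + bt^2 + ct + d. Substituting each data point gives a linear system:
  27a + 9b + 3c + d = -12
  216a + 36b + 6c + d = 114
  343a + 49b + 7c + d = 640/3
  512a + 64b + 8c + d = 1054/3
Solving the system yields a = 1, b = -5/3, c = -6, d = -6.
So q(t) = t^3 - (5/3)t^2 - 6t - 6.
The coefficient of t is -6.

-6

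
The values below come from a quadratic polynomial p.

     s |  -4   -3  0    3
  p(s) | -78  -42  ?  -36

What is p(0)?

The 3 known points determine the degree-2 polynomial uniquely.
Write p(s) = as^2 + bs + c. Substituting each data point gives a linear system:
  16a - 4b + c = -78
  9a - 3b + c = -42
  9a + 3b + c = -36
Solving the system yields a = -5, b = 1, c = 6.
So p(s) = -5s² + s + 6.
Then p(0) = 6.

6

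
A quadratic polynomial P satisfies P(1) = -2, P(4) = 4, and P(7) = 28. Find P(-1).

Using the Lagrange interpolation formula with nodes 1, 4, 7:
  L_0(u) = (u - 4)(u - 7) / 18
  L_1(u) = (u - 1)(u - 7) / -9
  L_2(u) = (u - 1)(u - 4) / 18
Then P(u) = -2·L_0(u) + 4·L_1(u) + 28·L_2(u).
Expanding and collecting terms gives P(u) = u^2 - 3u.
Evaluating at u = -1: P(-1) = 4.

4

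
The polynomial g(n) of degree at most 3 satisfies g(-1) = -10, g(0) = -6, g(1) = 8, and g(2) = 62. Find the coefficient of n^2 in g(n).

Write g(n) = an^3 + bn^2 + cn + d. Substituting each data point gives a linear system:
  -a + b - c + d = -10
  d = -6
  a + b + c + d = 8
  8a + 4b + 2c + d = 62
Solving the system yields a = 5, b = 5, c = 4, d = -6.
So g(n) = 5n³ + 5n² + 4n - 6.
The coefficient of n^2 is 5.

5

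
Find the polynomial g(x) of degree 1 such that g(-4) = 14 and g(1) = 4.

Using the Lagrange interpolation formula with nodes -4, 1:
  L_0(x) = (x - 1) / -5
  L_1(x) = (x + 4) / 5
Then g(x) = 14·L_0(x) + 4·L_1(x).
Expanding and collecting terms gives g(x) = -2x + 6.
Check: g(1) = 4. ✓

g(x) = -2x + 6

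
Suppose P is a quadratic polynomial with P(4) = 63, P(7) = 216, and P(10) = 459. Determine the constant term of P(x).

-1

Write P(x) = ax^2 + bx + c. Substituting each data point gives a linear system:
  16a + 4b + c = 63
  49a + 7b + c = 216
  100a + 10b + c = 459
Solving the system yields a = 5, b = -4, c = -1.
So P(x) = 5x^2 - 4x - 1.
The constant term is -1.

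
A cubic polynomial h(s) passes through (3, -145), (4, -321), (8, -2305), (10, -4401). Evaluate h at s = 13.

-9465

Write h(s) = as^3 + bs^2 + cs + d. Substituting each data point gives a linear system:
  27a + 9b + 3c + d = -145
  64a + 16b + 4c + d = -321
  512a + 64b + 8c + d = -2305
  1000a + 100b + 10c + d = -4401
Solving the system yields a = -4, b = -4, c = 0, d = -1.
So h(s) = -4s^3 - 4s^2 - 1.
Then h(13) = -9465.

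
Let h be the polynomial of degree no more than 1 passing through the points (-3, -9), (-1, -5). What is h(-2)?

-7

Write h(t) = at + b. Substituting each data point gives a linear system:
  -3a + b = -9
  -a + b = -5
Solving the system yields a = 2, b = -3.
So h(t) = 2t - 3.
Then h(-2) = -7.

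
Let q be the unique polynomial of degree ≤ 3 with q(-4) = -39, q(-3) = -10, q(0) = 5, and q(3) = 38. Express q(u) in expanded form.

Write q(u) = au^3 + bu^2 + cu + d. Substituting each data point gives a linear system:
  -64a + 16b - 4c + d = -39
  -27a + 9b - 3c + d = -10
  d = 5
  27a + 9b + 3c + d = 38
Solving the system yields a = 1, b = 1, c = -1, d = 5.
So q(u) = u^3 + u^2 - u + 5.
Check: q(-4) = -39. ✓

q(u) = u^3 + u^2 - u + 5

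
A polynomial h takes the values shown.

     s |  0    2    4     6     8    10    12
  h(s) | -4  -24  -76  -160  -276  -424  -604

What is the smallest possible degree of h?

2

Forward differences of the values at s = 0, 2, 4, 6, 8, 10, 12:
  h  : -4  -24  -76  -160  -276  -424  -604
  Δ  : -20  -52  -84  -116  -148  -180
  Δ^2: -32  -32  -32  -32  -32
  Δ^3: 0  0  0  0
  Δ^4: 0  0  0
  Δ^5: 0  0
  Δ^6: 0
The second differences are constant (-32) and nonzero, while all higher differences vanish, so the minimal degree is 2.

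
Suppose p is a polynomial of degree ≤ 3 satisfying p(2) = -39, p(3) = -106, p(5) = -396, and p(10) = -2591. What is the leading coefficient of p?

Write p(t) = at^3 + bt^2 + ct + d. Substituting each data point gives a linear system:
  8a + 4b + 2c + d = -39
  27a + 9b + 3c + d = -106
  125a + 25b + 5c + d = -396
  1000a + 100b + 10c + d = -2591
Solving the system yields a = -2, b = -6, c = 1, d = -1.
So p(t) = -2t^3 - 6t^2 + t - 1.
The leading coefficient is -2.

-2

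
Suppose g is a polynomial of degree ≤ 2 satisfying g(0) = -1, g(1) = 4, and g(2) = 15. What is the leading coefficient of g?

Write g(n) = an^2 + bn + c. Substituting each data point gives a linear system:
  c = -1
  a + b + c = 4
  4a + 2b + c = 15
Solving the system yields a = 3, b = 2, c = -1.
So g(n) = 3n^2 + 2n - 1.
The leading coefficient is 3.

3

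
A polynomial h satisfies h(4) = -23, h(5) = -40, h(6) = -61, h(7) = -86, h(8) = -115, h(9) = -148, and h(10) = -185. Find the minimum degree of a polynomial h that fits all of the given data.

Forward differences of the values at t = 4, 5, 6, 7, 8, 9, 10:
  h  : -23  -40  -61  -86  -115  -148  -185
  Δ  : -17  -21  -25  -29  -33  -37
  Δ^2: -4  -4  -4  -4  -4
  Δ^3: 0  0  0  0
  Δ^4: 0  0  0
  Δ^5: 0  0
  Δ^6: 0
The second differences are constant (-4) and nonzero, while all higher differences vanish, so the minimal degree is 2.

2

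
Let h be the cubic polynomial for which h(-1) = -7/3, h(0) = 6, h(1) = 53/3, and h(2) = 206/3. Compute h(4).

Using the Lagrange interpolation formula with nodes -1, 0, 1, 2:
  L_0(x) = x(x - 1)(x - 2) / -6
  L_1(x) = (x + 1)(x - 1)(x - 2) / 2
  L_2(x) = (x + 1)x(x - 2) / -2
  L_3(x) = (x + 1)x(x - 1) / 6
Then h(x) = -7/3·L_0(x) + 6·L_1(x) + 53/3·L_2(x) + 206/3·L_3(x).
Expanding and collecting terms gives h(x) = 6x^3 + (5/3)x^2 + 4x + 6.
Evaluating at x = 4: h(4) = 1298/3.

1298/3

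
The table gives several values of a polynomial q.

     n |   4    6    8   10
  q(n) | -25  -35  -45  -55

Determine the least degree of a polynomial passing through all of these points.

1

Forward differences of the values at n = 4, 6, 8, 10:
  q  : -25  -35  -45  -55
  Δ  : -10  -10  -10
  Δ^2: 0  0
  Δ^3: 0
The first differences are constant (-10) and nonzero, while all higher differences vanish, so the minimal degree is 1.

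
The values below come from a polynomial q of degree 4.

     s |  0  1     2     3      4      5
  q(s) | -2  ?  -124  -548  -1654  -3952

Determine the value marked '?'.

On equispaced nodes a degree-4 polynomial has vanishing fifth forward difference, so
  - q(0) + 5·q(1) - 10·q(2) + 10·q(3) - 5·q(4) + q(5) = 0.
Substituting the known values and solving for q(1):
  5·q(1) = -80
  q(1) = -16.

-16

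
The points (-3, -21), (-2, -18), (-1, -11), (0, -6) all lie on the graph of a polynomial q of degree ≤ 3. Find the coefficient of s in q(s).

Write q(s) = as^3 + bs^2 + cs + d. Substituting each data point gives a linear system:
  -27a + 9b - 3c + d = -21
  -8a + 4b - 2c + d = -18
  -a + b - c + d = -11
  d = -6
Solving the system yields a = -1, b = -4, c = 2, d = -6.
So q(s) = -s^3 - 4s^2 + 2s - 6.
The coefficient of s is 2.

2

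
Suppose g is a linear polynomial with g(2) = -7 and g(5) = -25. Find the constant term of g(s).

5

Write g(s) = as + b. Substituting each data point gives a linear system:
  2a + b = -7
  5a + b = -25
Solving the system yields a = -6, b = 5.
So g(s) = -6s + 5.
The constant term is 5.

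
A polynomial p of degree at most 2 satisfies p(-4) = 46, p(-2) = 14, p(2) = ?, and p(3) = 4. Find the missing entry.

The 3 known points determine the degree-2 polynomial uniquely.
Write p(x) = ax^2 + bx + c. Substituting each data point gives a linear system:
  16a - 4b + c = 46
  4a - 2b + c = 14
  9a + 3b + c = 4
Solving the system yields a = 2, b = -4, c = -2.
So p(x) = 2x² - 4x - 2.
Then p(2) = -2.

-2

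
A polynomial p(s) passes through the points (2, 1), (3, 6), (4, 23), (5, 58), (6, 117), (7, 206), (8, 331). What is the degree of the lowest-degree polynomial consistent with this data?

3

Forward differences of the values at s = 2, 3, 4, 5, 6, 7, 8:
  p  : 1  6  23  58  117  206  331
  Δ  : 5  17  35  59  89  125
  Δ^2: 12  18  24  30  36
  Δ^3: 6  6  6  6
  Δ^4: 0  0  0
  Δ^5: 0  0
  Δ^6: 0
The third differences are constant (6) and nonzero, while all higher differences vanish, so the minimal degree is 3.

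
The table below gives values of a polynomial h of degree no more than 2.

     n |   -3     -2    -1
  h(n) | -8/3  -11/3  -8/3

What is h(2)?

Forward differences of the values at n = -3, -2, -1:
  h  : -8/3  -11/3  -8/3
  Δ  : -1  1
  Δ^2: 2
The second differences are constant, confirming degree 2.
Interpolating (Newton forward form) and evaluating at n = 2 gives h(2) = 37/3.

37/3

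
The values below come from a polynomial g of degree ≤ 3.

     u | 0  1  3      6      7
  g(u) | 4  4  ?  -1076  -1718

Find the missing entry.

-122

The 4 known points determine the degree-3 polynomial uniquely.
Write g(u) = au^3 + bu^2 + cu + d. Substituting each data point gives a linear system:
  d = 4
  a + b + c + d = 4
  216a + 36b + 6c + d = -1076
  343a + 49b + 7c + d = -1718
Solving the system yields a = -5, b = -1, c = 6, d = 4.
So g(u) = -5u^3 - u^2 + 6u + 4.
Then g(3) = -122.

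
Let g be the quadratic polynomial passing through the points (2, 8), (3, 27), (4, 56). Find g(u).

g(u) = 5u^2 - 6u

Using the Lagrange interpolation formula with nodes 2, 3, 4:
  L_0(u) = (u - 3)(u - 4) / 2
  L_1(u) = (u - 2)(u - 4) / -1
  L_2(u) = (u - 2)(u - 3) / 2
Then g(u) = 8·L_0(u) + 27·L_1(u) + 56·L_2(u).
Expanding and collecting terms gives g(u) = 5u^2 - 6u.
Check: g(3) = 27. ✓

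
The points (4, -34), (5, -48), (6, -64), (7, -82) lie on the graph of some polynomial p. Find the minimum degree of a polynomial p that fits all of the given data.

2

Forward differences of the values at u = 4, 5, 6, 7:
  p  : -34  -48  -64  -82
  Δ  : -14  -16  -18
  Δ^2: -2  -2
  Δ^3: 0
The second differences are constant (-2) and nonzero, while all higher differences vanish, so the minimal degree is 2.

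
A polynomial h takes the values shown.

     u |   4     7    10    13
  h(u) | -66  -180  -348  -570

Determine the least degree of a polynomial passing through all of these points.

2

Forward differences of the values at u = 4, 7, 10, 13:
  h  : -66  -180  -348  -570
  Δ  : -114  -168  -222
  Δ^2: -54  -54
  Δ^3: 0
The second differences are constant (-54) and nonzero, while all higher differences vanish, so the minimal degree is 2.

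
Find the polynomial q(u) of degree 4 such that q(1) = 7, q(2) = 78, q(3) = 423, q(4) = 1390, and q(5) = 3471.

Using the Lagrange interpolation formula with nodes 1, 2, 3, 4, 5:
  L_0(u) = (u - 2)(u - 3)(u - 4)(u - 5) / 24
  L_1(u) = (u - 1)(u - 3)(u - 4)(u - 5) / -6
  L_2(u) = (u - 1)(u - 2)(u - 4)(u - 5) / 4
  L_3(u) = (u - 1)(u - 2)(u - 3)(u - 5) / -6
  L_4(u) = (u - 1)(u - 2)(u - 3)(u - 4) / 24
Then q(u) = 7·L_0(u) + 78·L_1(u) + 423·L_2(u) + 1390·L_3(u) + 3471·L_4(u).
Expanding and collecting terms gives q(u) = 6u^4 - 2u^3 - u^2 - 2u + 6.
Check: q(5) = 3471. ✓

q(u) = 6u^4 - 2u^3 - u^2 - 2u + 6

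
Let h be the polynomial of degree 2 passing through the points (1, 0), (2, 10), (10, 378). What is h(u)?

h(u) = 4u^2 - 2u - 2

Using the Lagrange interpolation formula with nodes 1, 2, 10:
  L_0(u) = (u - 2)(u - 10) / 9
  L_1(u) = (u - 1)(u - 10) / -8
  L_2(u) = (u - 1)(u - 2) / 72
Then h(u) = 0·L_0(u) + 10·L_1(u) + 378·L_2(u).
Expanding and collecting terms gives h(u) = 4u^2 - 2u - 2.
Check: h(10) = 378. ✓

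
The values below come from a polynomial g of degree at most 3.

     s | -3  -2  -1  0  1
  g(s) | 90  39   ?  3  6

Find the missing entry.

12

On equispaced nodes a degree-3 polynomial has vanishing fourth forward difference, so
  g(-3) - 4·g(-2) + 6·g(-1) - 4·g(0) + g(1) = 0.
Substituting the known values and solving for g(-1):
  6·g(-1) = 72
  g(-1) = 12.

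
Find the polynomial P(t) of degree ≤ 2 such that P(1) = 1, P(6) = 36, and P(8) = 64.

Using the Lagrange interpolation formula with nodes 1, 6, 8:
  L_0(t) = (t - 6)(t - 8) / 35
  L_1(t) = (t - 1)(t - 8) / -10
  L_2(t) = (t - 1)(t - 6) / 14
Then P(t) = 1·L_0(t) + 36·L_1(t) + 64·L_2(t).
Expanding and collecting terms gives P(t) = t^2.
Check: P(6) = 36. ✓

P(t) = t^2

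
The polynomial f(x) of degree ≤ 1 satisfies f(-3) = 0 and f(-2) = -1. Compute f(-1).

Write f(x) = ax + b. Substituting each data point gives a linear system:
  -3a + b = 0
  -2a + b = -1
Solving the system yields a = -1, b = -3.
So f(x) = -x - 3.
Then f(-1) = -2.

-2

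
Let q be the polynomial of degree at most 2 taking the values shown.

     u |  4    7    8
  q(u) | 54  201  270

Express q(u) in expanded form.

Using the Lagrange interpolation formula with nodes 4, 7, 8:
  L_0(u) = (u - 7)(u - 8) / 12
  L_1(u) = (u - 4)(u - 8) / -3
  L_2(u) = (u - 4)(u - 7) / 4
Then q(u) = 54·L_0(u) + 201·L_1(u) + 270·L_2(u).
Expanding and collecting terms gives q(u) = 5u² - 6u - 2.
Check: q(8) = 270. ✓

q(u) = 5u^2 - 6u - 2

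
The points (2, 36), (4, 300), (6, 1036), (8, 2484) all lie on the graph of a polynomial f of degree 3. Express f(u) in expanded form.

Using the Lagrange interpolation formula with nodes 2, 4, 6, 8:
  L_0(u) = (u - 4)(u - 6)(u - 8) / -48
  L_1(u) = (u - 2)(u - 6)(u - 8) / 16
  L_2(u) = (u - 2)(u - 4)(u - 8) / -16
  L_3(u) = (u - 2)(u - 4)(u - 6) / 48
Then f(u) = 36·L_0(u) + 300·L_1(u) + 1036·L_2(u) + 2484·L_3(u).
Expanding and collecting terms gives f(u) = 5u^3 - u^2 - 2u + 4.
Check: f(4) = 300. ✓

f(u) = 5u^3 - u^2 - 2u + 4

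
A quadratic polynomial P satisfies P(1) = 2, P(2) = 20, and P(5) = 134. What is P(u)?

Using the Lagrange interpolation formula with nodes 1, 2, 5:
  L_0(u) = (u - 2)(u - 5) / 4
  L_1(u) = (u - 1)(u - 5) / -3
  L_2(u) = (u - 1)(u - 2) / 12
Then P(u) = 2·L_0(u) + 20·L_1(u) + 134·L_2(u).
Expanding and collecting terms gives P(u) = 5u^2 + 3u - 6.
Check: P(5) = 134. ✓

P(u) = 5u^2 + 3u - 6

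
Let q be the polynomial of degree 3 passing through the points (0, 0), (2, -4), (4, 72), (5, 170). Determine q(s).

Using the Lagrange interpolation formula with nodes 0, 2, 4, 5:
  L_0(s) = (s - 2)(s - 4)(s - 5) / -40
  L_1(s) = s(s - 4)(s - 5) / 12
  L_2(s) = s(s - 2)(s - 5) / -8
  L_3(s) = s(s - 2)(s - 4) / 15
Then q(s) = 0·L_0(s) - 4·L_1(s) + 72·L_2(s) + 170·L_3(s).
Expanding and collecting terms gives q(s) = 2s^3 - 2s^2 - 6s.
Check: q(5) = 170. ✓

q(s) = 2s^3 - 2s^2 - 6s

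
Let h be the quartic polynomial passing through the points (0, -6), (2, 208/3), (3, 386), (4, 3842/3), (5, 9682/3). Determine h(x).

h(x) = 6x^4 - 5x^3 + 4x^2 + (5/3)x - 6

Write h(x) = ax^4 + bx^3 + cx^2 + dx + e. Substituting each data point gives a linear system:
  e = -6
  16a + 8b + 4c + 2d + e = 208/3
  81a + 27b + 9c + 3d + e = 386
  256a + 64b + 16c + 4d + e = 3842/3
  625a + 125b + 25c + 5d + e = 9682/3
Solving the system yields a = 6, b = -5, c = 4, d = 5/3, e = -6.
So h(x) = 6x^4 - 5x^3 + 4x^2 + (5/3)x - 6.
Check: h(5) = 9682/3. ✓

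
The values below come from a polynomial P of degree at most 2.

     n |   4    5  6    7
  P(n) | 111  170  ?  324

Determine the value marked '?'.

241

On equispaced nodes a degree-2 polynomial has vanishing third forward difference, so
  - P(4) + 3·P(5) - 3·P(6) + P(7) = 0.
Substituting the known values and solving for P(6):
  -3·P(6) = -723
  P(6) = 241.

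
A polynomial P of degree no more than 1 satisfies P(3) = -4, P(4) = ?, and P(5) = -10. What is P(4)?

The 2 known points determine the degree-1 polynomial uniquely.
Write P(x) = ax + b. Substituting each data point gives a linear system:
  3a + b = -4
  5a + b = -10
Solving the system yields a = -3, b = 5.
So P(x) = -3x + 5.
Then P(4) = -7.

-7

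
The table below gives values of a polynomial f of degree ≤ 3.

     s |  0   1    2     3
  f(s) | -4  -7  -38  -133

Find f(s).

Using the Lagrange interpolation formula with nodes 0, 1, 2, 3:
  L_0(s) = (s - 1)(s - 2)(s - 3) / -6
  L_1(s) = s(s - 2)(s - 3) / 2
  L_2(s) = s(s - 1)(s - 3) / -2
  L_3(s) = s(s - 1)(s - 2) / 6
Then f(s) = -4·L_0(s) - 7·L_1(s) - 38·L_2(s) - 133·L_3(s).
Expanding and collecting terms gives f(s) = -6s^3 + 4s^2 - s - 4.
Check: f(3) = -133. ✓

f(s) = -6s^3 + 4s^2 - s - 4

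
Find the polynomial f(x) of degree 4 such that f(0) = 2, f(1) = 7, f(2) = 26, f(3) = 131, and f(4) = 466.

f(x) = 3x^4 - 6x^3 + 4x^2 + 4x + 2

Write f(x) = ax^4 + bx^3 + cx^2 + dx + e. Substituting each data point gives a linear system:
  e = 2
  a + b + c + d + e = 7
  16a + 8b + 4c + 2d + e = 26
  81a + 27b + 9c + 3d + e = 131
  256a + 64b + 16c + 4d + e = 466
Solving the system yields a = 3, b = -6, c = 4, d = 4, e = 2.
So f(x) = 3x^4 - 6x^3 + 4x^2 + 4x + 2.
Check: f(4) = 466. ✓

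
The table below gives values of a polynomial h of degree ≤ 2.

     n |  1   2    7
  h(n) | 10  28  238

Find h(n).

h(n) = 4n^2 + 6n

Write h(n) = an^2 + bn + c. Substituting each data point gives a linear system:
  a + b + c = 10
  4a + 2b + c = 28
  49a + 7b + c = 238
Solving the system yields a = 4, b = 6, c = 0.
So h(n) = 4n^2 + 6n.
Check: h(1) = 10. ✓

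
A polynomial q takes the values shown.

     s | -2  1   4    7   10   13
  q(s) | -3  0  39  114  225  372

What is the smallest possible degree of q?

2

Forward differences of the values at s = -2, 1, 4, 7, 10, 13:
  q  : -3  0  39  114  225  372
  Δ  : 3  39  75  111  147
  Δ^2: 36  36  36  36
  Δ^3: 0  0  0
  Δ^4: 0  0
  Δ^5: 0
The second differences are constant (36) and nonzero, while all higher differences vanish, so the minimal degree is 2.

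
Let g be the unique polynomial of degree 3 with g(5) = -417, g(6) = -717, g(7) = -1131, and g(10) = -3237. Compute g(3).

Write g(x) = ax^3 + bx^2 + cx + d. Substituting each data point gives a linear system:
  125a + 25b + 5c + d = -417
  216a + 36b + 6c + d = -717
  343a + 49b + 7c + d = -1131
  1000a + 100b + 10c + d = -3237
Solving the system yields a = -3, b = -3, c = 6, d = 3.
So g(x) = -3x^3 - 3x^2 + 6x + 3.
Then g(3) = -87.

-87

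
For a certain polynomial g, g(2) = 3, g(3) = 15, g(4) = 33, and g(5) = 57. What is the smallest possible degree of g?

Forward differences of the values at s = 2, 3, 4, 5:
  g  : 3  15  33  57
  Δ  : 12  18  24
  Δ^2: 6  6
  Δ^3: 0
The second differences are constant (6) and nonzero, while all higher differences vanish, so the minimal degree is 2.

2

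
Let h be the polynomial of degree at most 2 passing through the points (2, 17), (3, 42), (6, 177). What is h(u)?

h(u) = 5u^2 - 3

Using the Lagrange interpolation formula with nodes 2, 3, 6:
  L_0(u) = (u - 3)(u - 6) / 4
  L_1(u) = (u - 2)(u - 6) / -3
  L_2(u) = (u - 2)(u - 3) / 12
Then h(u) = 17·L_0(u) + 42·L_1(u) + 177·L_2(u).
Expanding and collecting terms gives h(u) = 5u^2 - 3.
Check: h(3) = 42. ✓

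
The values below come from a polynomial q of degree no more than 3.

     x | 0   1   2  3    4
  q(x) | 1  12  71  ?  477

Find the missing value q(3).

The 4 known points determine the degree-3 polynomial uniquely.
Write q(x) = ax^3 + bx^2 + cx + d. Substituting each data point gives a linear system:
  d = 1
  a + b + c + d = 12
  8a + 4b + 2c + d = 71
  64a + 16b + 4c + d = 477
Solving the system yields a = 6, b = 6, c = -1, d = 1.
So q(x) = 6x^3 + 6x^2 - x + 1.
Then q(3) = 214.

214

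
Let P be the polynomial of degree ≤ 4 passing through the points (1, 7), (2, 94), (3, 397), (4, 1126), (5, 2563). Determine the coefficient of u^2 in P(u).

Write P(u) = au^4 + bu^3 + cu^2 + du + e. Substituting each data point gives a linear system:
  a + b + c + d + e = 7
  16a + 8b + 4c + 2d + e = 94
  81a + 27b + 9c + 3d + e = 397
  256a + 64b + 16c + 4d + e = 1126
  625a + 125b + 25c + 5d + e = 2563
Solving the system yields a = 3, b = 5, c = 3, d = -2, e = -2.
So P(u) = 3u^4 + 5u^3 + 3u^2 - 2u - 2.
The coefficient of u^2 is 3.

3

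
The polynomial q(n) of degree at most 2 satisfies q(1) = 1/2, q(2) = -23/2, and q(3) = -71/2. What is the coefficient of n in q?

Write q(n) = an^2 + bn + c. Substituting each data point gives a linear system:
  a + b + c = 1/2
  4a + 2b + c = -23/2
  9a + 3b + c = -71/2
Solving the system yields a = -6, b = 6, c = 1/2.
So q(n) = -6n² + 6n + 1/2.
The coefficient of n is 6.

6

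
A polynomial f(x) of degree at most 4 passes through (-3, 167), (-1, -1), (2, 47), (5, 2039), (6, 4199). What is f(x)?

f(x) = 3x^4 + 2x^3 - 3x^2 - 2x - 1

Write f(x) = ax^4 + bx^3 + cx^2 + dx + e. Substituting each data point gives a linear system:
  81a - 27b + 9c - 3d + e = 167
  a - b + c - d + e = -1
  16a + 8b + 4c + 2d + e = 47
  625a + 125b + 25c + 5d + e = 2039
  1296a + 216b + 36c + 6d + e = 4199
Solving the system yields a = 3, b = 2, c = -3, d = -2, e = -1.
So f(x) = 3x^4 + 2x^3 - 3x^2 - 2x - 1.
Check: f(6) = 4199. ✓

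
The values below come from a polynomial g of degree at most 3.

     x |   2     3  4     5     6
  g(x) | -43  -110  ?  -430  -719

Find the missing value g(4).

The 4 known points determine the degree-3 polynomial uniquely.
Write g(x) = ax^3 + bx^2 + cx + d. Substituting each data point gives a linear system:
  8a + 4b + 2c + d = -43
  27a + 9b + 3c + d = -110
  125a + 25b + 5c + d = -430
  216a + 36b + 6c + d = -719
Solving the system yields a = -3, b = -1, c = -5, d = -5.
So g(x) = -3x³ - x² - 5x - 5.
Then g(4) = -233.

-233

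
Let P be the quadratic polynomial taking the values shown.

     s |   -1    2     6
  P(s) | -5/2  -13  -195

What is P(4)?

-80

Using the Lagrange interpolation formula with nodes -1, 2, 6:
  L_0(s) = (s - 2)(s - 6) / 21
  L_1(s) = (s + 1)(s - 6) / -12
  L_2(s) = (s + 1)(s - 2) / 28
Then P(s) = -5/2·L_0(s) - 13·L_1(s) - 195·L_2(s).
Expanding and collecting terms gives P(s) = -6s² + (5/2)s + 6.
Evaluating at s = 4: P(4) = -80.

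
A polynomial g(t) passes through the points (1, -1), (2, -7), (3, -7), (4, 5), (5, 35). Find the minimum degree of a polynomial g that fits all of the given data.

Divided differences on the nodes 1, 2, 3, 4, 5:
  order 0: -1  -7  -7  5  35
  order 1: -6  0  12  30
  order 2: 3  6  9
  order 3: 1  1
  order 4: 0
The order-3 divided differences are all 1 (nonzero) and every higher order vanishes, so the data lies on a polynomial of degree exactly 3.

3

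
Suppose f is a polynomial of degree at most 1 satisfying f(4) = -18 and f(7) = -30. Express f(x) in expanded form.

Write f(x) = ax + b. Substituting each data point gives a linear system:
  4a + b = -18
  7a + b = -30
Solving the system yields a = -4, b = -2.
So f(x) = -4x - 2.
Check: f(7) = -30. ✓

f(x) = -4x - 2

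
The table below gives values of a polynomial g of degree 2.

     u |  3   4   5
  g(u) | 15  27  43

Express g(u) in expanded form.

g(u) = 2u^2 - 2u + 3

Write g(u) = au^2 + bu + c. Substituting each data point gives a linear system:
  9a + 3b + c = 15
  16a + 4b + c = 27
  25a + 5b + c = 43
Solving the system yields a = 2, b = -2, c = 3.
So g(u) = 2u² - 2u + 3.
Check: g(3) = 15. ✓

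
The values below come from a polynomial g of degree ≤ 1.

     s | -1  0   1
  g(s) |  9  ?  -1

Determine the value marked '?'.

On equispaced nodes a degree-1 polynomial has vanishing second forward difference, so
  g(-1) - 2·g(0) + g(1) = 0.
Substituting the known values and solving for g(0):
  -2·g(0) = -8
  g(0) = 4.

4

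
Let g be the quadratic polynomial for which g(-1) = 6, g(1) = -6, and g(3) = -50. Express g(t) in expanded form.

Write g(t) = at^2 + bt + c. Substituting each data point gives a linear system:
  a - b + c = 6
  a + b + c = -6
  9a + 3b + c = -50
Solving the system yields a = -4, b = -6, c = 4.
So g(t) = -4t^2 - 6t + 4.
Check: g(3) = -50. ✓

g(t) = -4t^2 - 6t + 4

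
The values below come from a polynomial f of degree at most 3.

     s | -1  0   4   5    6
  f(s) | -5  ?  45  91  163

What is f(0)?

The 4 known points determine the degree-3 polynomial uniquely.
Write f(s) = as^3 + bs^2 + cs + d. Substituting each data point gives a linear system:
  -a + b - c + d = -5
  64a + 16b + 4c + d = 45
  125a + 25b + 5c + d = 91
  216a + 36b + 6c + d = 163
Solving the system yields a = 1, b = -2, c = 3, d = 1.
So f(s) = s³ - 2s² + 3s + 1.
Then f(0) = 1.

1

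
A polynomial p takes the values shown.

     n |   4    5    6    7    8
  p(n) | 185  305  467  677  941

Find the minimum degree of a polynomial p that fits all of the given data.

3

Forward differences of the values at n = 4, 5, 6, 7, 8:
  p  : 185  305  467  677  941
  Δ  : 120  162  210  264
  Δ^2: 42  48  54
  Δ^3: 6  6
  Δ^4: 0
The third differences are constant (6) and nonzero, while all higher differences vanish, so the minimal degree is 3.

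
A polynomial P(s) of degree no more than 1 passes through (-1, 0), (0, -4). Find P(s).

Using the Lagrange interpolation formula with nodes -1, 0:
  L_0(s) = s / -1
  L_1(s) = (s + 1) / 1
Then P(s) = 0·L_0(s) - 4·L_1(s).
Expanding and collecting terms gives P(s) = -4s - 4.
Check: P(-1) = 0. ✓

P(s) = -4s - 4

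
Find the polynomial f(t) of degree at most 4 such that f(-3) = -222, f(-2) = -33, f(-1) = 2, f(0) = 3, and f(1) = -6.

Write f(t) = at^4 + bt^3 + ct^2 + dt + e. Substituting each data point gives a linear system:
  81a - 27b + 9c - 3d + e = -222
  16a - 8b + 4c - 2d + e = -33
  a - b + c - d + e = 2
  e = 3
  a + b + c + d + e = -6
Solving the system yields a = -4, b = -4, c = -1, d = 0, e = 3.
So f(t) = -4t^4 - 4t^3 - t^2 + 3.
Check: f(-1) = 2. ✓

f(t) = -4t^4 - 4t^3 - t^2 + 3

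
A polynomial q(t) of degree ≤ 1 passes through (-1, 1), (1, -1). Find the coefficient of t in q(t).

-1

Write q(t) = at + b. Substituting each data point gives a linear system:
  -a + b = 1
  a + b = -1
Solving the system yields a = -1, b = 0.
So q(t) = -t.
The leading coefficient is -1.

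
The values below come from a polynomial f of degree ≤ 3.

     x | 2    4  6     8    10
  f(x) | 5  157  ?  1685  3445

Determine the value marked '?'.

653

On equispaced nodes a degree-3 polynomial has vanishing fourth forward difference, so
  f(2) - 4·f(4) + 6·f(6) - 4·f(8) + f(10) = 0.
Substituting the known values and solving for f(6):
  6·f(6) = 3918
  f(6) = 653.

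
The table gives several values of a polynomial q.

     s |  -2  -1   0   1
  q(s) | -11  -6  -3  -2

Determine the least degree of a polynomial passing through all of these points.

2

Forward differences of the values at s = -2, -1, 0, 1:
  q  : -11  -6  -3  -2
  Δ  : 5  3  1
  Δ^2: -2  -2
  Δ^3: 0
The second differences are constant (-2) and nonzero, while all higher differences vanish, so the minimal degree is 2.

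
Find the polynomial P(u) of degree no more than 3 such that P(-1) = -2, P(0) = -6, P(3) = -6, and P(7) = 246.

P(u) = u^3 - u^2 - 6u - 6

Write P(u) = au^3 + bu^2 + cu + d. Substituting each data point gives a linear system:
  -a + b - c + d = -2
  d = -6
  27a + 9b + 3c + d = -6
  343a + 49b + 7c + d = 246
Solving the system yields a = 1, b = -1, c = -6, d = -6.
So P(u) = u^3 - u^2 - 6u - 6.
Check: P(0) = -6. ✓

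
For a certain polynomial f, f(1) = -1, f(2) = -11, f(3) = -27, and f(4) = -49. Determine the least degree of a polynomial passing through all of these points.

2

Forward differences of the values at u = 1, 2, 3, 4:
  f  : -1  -11  -27  -49
  Δ  : -10  -16  -22
  Δ^2: -6  -6
  Δ^3: 0
The second differences are constant (-6) and nonzero, while all higher differences vanish, so the minimal degree is 2.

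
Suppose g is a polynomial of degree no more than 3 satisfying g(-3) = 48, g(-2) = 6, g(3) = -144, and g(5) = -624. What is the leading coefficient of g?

-4

Write g(s) = as^3 + bs^2 + cs + d. Substituting each data point gives a linear system:
  -27a + 9b - 3c + d = 48
  -8a + 4b - 2c + d = 6
  27a + 9b + 3c + d = -144
  125a + 25b + 5c + d = -624
Solving the system yields a = -4, b = -6, c = 4, d = 6.
So g(s) = -4s^3 - 6s^2 + 4s + 6.
The leading coefficient is -4.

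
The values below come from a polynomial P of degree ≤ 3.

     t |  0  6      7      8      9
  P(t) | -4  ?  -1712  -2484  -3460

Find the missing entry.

The 4 known points determine the degree-3 polynomial uniquely.
Write P(t) = at^3 + bt^2 + ct + d. Substituting each data point gives a linear system:
  d = -4
  343a + 49b + 7c + d = -1712
  512a + 64b + 8c + d = -2484
  729a + 81b + 9c + d = -3460
Solving the system yields a = -4, b = -6, c = -6, d = -4.
So P(t) = -4t^3 - 6t^2 - 6t - 4.
Then P(6) = -1120.

-1120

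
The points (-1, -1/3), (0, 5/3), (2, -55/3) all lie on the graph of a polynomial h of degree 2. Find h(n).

h(n) = -4n^2 - 2n + 5/3

Write h(n) = an^2 + bn + c. Substituting each data point gives a linear system:
  a - b + c = -1/3
  c = 5/3
  4a + 2b + c = -55/3
Solving the system yields a = -4, b = -2, c = 5/3.
So h(n) = -4n^2 - 2n + 5/3.
Check: h(2) = -55/3. ✓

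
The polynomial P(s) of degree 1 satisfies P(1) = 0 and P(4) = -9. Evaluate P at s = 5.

-12

Using the Lagrange interpolation formula with nodes 1, 4:
  L_0(s) = (s - 4) / -3
  L_1(s) = (s - 1) / 3
Then P(s) = 0·L_0(s) - 9·L_1(s).
Expanding and collecting terms gives P(s) = -3s + 3.
Evaluating at s = 5: P(5) = -12.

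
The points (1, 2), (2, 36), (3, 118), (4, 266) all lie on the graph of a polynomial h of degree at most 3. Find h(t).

h(t) = 3t^3 + 6t^2 - 5t - 2

Using the Lagrange interpolation formula with nodes 1, 2, 3, 4:
  L_0(t) = (t - 2)(t - 3)(t - 4) / -6
  L_1(t) = (t - 1)(t - 3)(t - 4) / 2
  L_2(t) = (t - 1)(t - 2)(t - 4) / -2
  L_3(t) = (t - 1)(t - 2)(t - 3) / 6
Then h(t) = 2·L_0(t) + 36·L_1(t) + 118·L_2(t) + 266·L_3(t).
Expanding and collecting terms gives h(t) = 3t³ + 6t² - 5t - 2.
Check: h(4) = 266. ✓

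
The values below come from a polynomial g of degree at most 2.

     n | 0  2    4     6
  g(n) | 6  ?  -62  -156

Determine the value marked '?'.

-8

The 3 known points determine the degree-2 polynomial uniquely.
Write g(n) = an^2 + bn + c. Substituting each data point gives a linear system:
  c = 6
  16a + 4b + c = -62
  36a + 6b + c = -156
Solving the system yields a = -5, b = 3, c = 6.
So g(n) = -5n^2 + 3n + 6.
Then g(2) = -8.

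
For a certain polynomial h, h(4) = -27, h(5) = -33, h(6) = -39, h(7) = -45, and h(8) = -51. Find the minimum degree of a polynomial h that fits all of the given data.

Forward differences of the values at x = 4, 5, 6, 7, 8:
  h  : -27  -33  -39  -45  -51
  Δ  : -6  -6  -6  -6
  Δ^2: 0  0  0
  Δ^3: 0  0
  Δ^4: 0
The first differences are constant (-6) and nonzero, while all higher differences vanish, so the minimal degree is 1.

1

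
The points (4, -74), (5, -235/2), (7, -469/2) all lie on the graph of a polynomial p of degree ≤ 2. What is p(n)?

Write p(n) = an^2 + bn + c. Substituting each data point gives a linear system:
  16a + 4b + c = -74
  25a + 5b + c = -235/2
  49a + 7b + c = -469/2
Solving the system yields a = -5, b = 3/2, c = 0.
So p(n) = -5n^2 + (3/2)n.
Check: p(5) = -235/2. ✓

p(n) = -5n^2 + (3/2)n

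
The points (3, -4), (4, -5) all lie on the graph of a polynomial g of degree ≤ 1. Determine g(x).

Using the Lagrange interpolation formula with nodes 3, 4:
  L_0(x) = (x - 4) / -1
  L_1(x) = (x - 3) / 1
Then g(x) = -4·L_0(x) - 5·L_1(x).
Expanding and collecting terms gives g(x) = -x - 1.
Check: g(4) = -5. ✓

g(x) = -x - 1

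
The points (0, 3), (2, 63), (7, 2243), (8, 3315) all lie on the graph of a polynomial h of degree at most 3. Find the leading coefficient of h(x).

Write h(x) = ax^3 + bx^2 + cx + d. Substituting each data point gives a linear system:
  d = 3
  8a + 4b + 2c + d = 63
  343a + 49b + 7c + d = 2243
  512a + 64b + 8c + d = 3315
Solving the system yields a = 6, b = 4, c = -2, d = 3.
So h(x) = 6x³ + 4x² - 2x + 3.
The leading coefficient is 6.

6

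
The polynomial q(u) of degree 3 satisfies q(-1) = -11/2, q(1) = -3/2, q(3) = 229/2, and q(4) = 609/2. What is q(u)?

q(u) = 6u^3 - 4u^2 - 4u + 1/2

Write q(u) = au^3 + bu^2 + cu + d. Substituting each data point gives a linear system:
  -a + b - c + d = -11/2
  a + b + c + d = -3/2
  27a + 9b + 3c + d = 229/2
  64a + 16b + 4c + d = 609/2
Solving the system yields a = 6, b = -4, c = -4, d = 1/2.
So q(u) = 6u^3 - 4u^2 - 4u + 1/2.
Check: q(3) = 229/2. ✓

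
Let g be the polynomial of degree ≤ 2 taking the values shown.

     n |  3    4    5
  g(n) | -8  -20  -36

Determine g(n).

Write g(n) = an^2 + bn + c. Substituting each data point gives a linear system:
  9a + 3b + c = -8
  16a + 4b + c = -20
  25a + 5b + c = -36
Solving the system yields a = -2, b = 2, c = 4.
So g(n) = -2n^2 + 2n + 4.
Check: g(5) = -36. ✓

g(n) = -2n^2 + 2n + 4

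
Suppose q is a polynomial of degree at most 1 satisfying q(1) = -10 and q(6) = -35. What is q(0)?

-5

Using the Lagrange interpolation formula with nodes 1, 6:
  L_0(u) = (u - 6) / -5
  L_1(u) = (u - 1) / 5
Then q(u) = -10·L_0(u) - 35·L_1(u).
Expanding and collecting terms gives q(u) = -5u - 5.
Evaluating at u = 0: q(0) = -5.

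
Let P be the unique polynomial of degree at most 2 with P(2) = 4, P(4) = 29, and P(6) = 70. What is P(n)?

Write P(n) = an^2 + bn + c. Substituting each data point gives a linear system:
  4a + 2b + c = 4
  16a + 4b + c = 29
  36a + 6b + c = 70
Solving the system yields a = 2, b = 1/2, c = -5.
So P(n) = 2n² + (1/2)n - 5.
Check: P(4) = 29. ✓

P(n) = 2n^2 + (1/2)n - 5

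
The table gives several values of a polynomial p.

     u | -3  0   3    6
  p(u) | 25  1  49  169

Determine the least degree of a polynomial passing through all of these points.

Forward differences of the values at u = -3, 0, 3, 6:
  p  : 25  1  49  169
  Δ  : -24  48  120
  Δ^2: 72  72
  Δ^3: 0
The second differences are constant (72) and nonzero, while all higher differences vanish, so the minimal degree is 2.

2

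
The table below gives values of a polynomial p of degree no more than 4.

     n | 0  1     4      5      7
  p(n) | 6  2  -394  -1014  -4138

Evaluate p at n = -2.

-34

Using the Lagrange interpolation formula with nodes 0, 1, 4, 5, 7:
  L_0(n) = (n - 1)(n - 4)(n - 5)(n - 7) / 140
  L_1(n) = n(n - 4)(n - 5)(n - 7) / -72
  L_2(n) = n(n - 1)(n - 5)(n - 7) / 36
  L_3(n) = n(n - 1)(n - 4)(n - 7) / -40
  L_4(n) = n(n - 1)(n - 4)(n - 5) / 252
Then p(n) = 6·L_0(n) + 2·L_1(n) - 394·L_2(n) - 1014·L_3(n) - 4138·L_4(n).
Expanding and collecting terms gives p(n) = -2n⁴ + 2n³ - 4n + 6.
Evaluating at n = -2: p(-2) = -34.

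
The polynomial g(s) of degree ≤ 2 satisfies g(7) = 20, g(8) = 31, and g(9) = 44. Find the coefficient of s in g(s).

-4

Write g(s) = as^2 + bs + c. Substituting each data point gives a linear system:
  49a + 7b + c = 20
  64a + 8b + c = 31
  81a + 9b + c = 44
Solving the system yields a = 1, b = -4, c = -1.
So g(s) = s² - 4s - 1.
The coefficient of s is -4.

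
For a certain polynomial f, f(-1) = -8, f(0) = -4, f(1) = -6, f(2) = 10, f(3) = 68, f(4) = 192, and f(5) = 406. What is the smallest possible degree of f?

Forward differences of the values at n = -1, 0, 1, 2, 3, 4, 5:
  f  : -8  -4  -6  10  68  192  406
  Δ  : 4  -2  16  58  124  214
  Δ^2: -6  18  42  66  90
  Δ^3: 24  24  24  24
  Δ^4: 0  0  0
  Δ^5: 0  0
  Δ^6: 0
The third differences are constant (24) and nonzero, while all higher differences vanish, so the minimal degree is 3.

3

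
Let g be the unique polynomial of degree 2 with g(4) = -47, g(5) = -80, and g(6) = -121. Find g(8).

-227

Using the Lagrange interpolation formula with nodes 4, 5, 6:
  L_0(n) = (n - 5)(n - 6) / 2
  L_1(n) = (n - 4)(n - 6) / -1
  L_2(n) = (n - 4)(n - 5) / 2
Then g(n) = -47·L_0(n) - 80·L_1(n) - 121·L_2(n).
Expanding and collecting terms gives g(n) = -4n^2 + 3n + 5.
Evaluating at n = 8: g(8) = -227.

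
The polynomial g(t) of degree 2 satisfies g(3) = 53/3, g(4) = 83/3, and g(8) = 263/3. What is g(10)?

389/3

Using the Lagrange interpolation formula with nodes 3, 4, 8:
  L_0(t) = (t - 4)(t - 8) / 5
  L_1(t) = (t - 3)(t - 8) / -4
  L_2(t) = (t - 3)(t - 4) / 20
Then g(t) = 53/3·L_0(t) + 83/3·L_1(t) + 263/3·L_2(t).
Expanding and collecting terms gives g(t) = t^2 + 3t - 1/3.
Evaluating at t = 10: g(10) = 389/3.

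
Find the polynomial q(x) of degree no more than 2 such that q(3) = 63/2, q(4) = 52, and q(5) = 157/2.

q(x) = 3x^2 - (1/2)x + 6

Write q(x) = ax^2 + bx + c. Substituting each data point gives a linear system:
  9a + 3b + c = 63/2
  16a + 4b + c = 52
  25a + 5b + c = 157/2
Solving the system yields a = 3, b = -1/2, c = 6.
So q(x) = 3x² - (1/2)x + 6.
Check: q(5) = 157/2. ✓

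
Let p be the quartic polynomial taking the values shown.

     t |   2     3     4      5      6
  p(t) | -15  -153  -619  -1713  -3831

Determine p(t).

Write p(t) = at^4 + bt^3 + ct^2 + dt + e. Substituting each data point gives a linear system:
  16a + 8b + 4c + 2d + e = -15
  81a + 27b + 9c + 3d + e = -153
  256a + 64b + 16c + 4d + e = -619
  625a + 125b + 25c + 5d + e = -1713
  1296a + 216b + 36c + 6d + e = -3831
Solving the system yields a = -4, b = 6, c = 2, d = -2, e = -3.
So p(t) = -4t⁴ + 6t³ + 2t² - 2t - 3.
Check: p(4) = -619. ✓

p(t) = -4t^4 + 6t^3 + 2t^2 - 2t - 3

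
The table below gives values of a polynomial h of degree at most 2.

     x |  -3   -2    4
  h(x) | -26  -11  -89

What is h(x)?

Using the Lagrange interpolation formula with nodes -3, -2, 4:
  L_0(x) = (x + 2)(x - 4) / 7
  L_1(x) = (x + 3)(x - 4) / -6
  L_2(x) = (x + 3)(x + 2) / 42
Then h(x) = -26·L_0(x) - 11·L_1(x) - 89·L_2(x).
Expanding and collecting terms gives h(x) = -4x² - 5x - 5.
Check: h(-3) = -26. ✓

h(x) = -4x^2 - 5x - 5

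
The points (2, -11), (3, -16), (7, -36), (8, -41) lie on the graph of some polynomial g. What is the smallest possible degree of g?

Divided differences on the nodes 2, 3, 7, 8:
  order 0: -11  -16  -36  -41
  order 1: -5  -5  -5
  order 2: 0  0
  order 3: 0
The order-1 divided differences are all -5 (nonzero) and every higher order vanishes, so the data lies on a polynomial of degree exactly 1.

1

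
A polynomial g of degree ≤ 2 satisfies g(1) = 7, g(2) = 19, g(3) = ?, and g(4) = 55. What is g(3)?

35

On equispaced nodes a degree-2 polynomial has vanishing third forward difference, so
  - g(1) + 3·g(2) - 3·g(3) + g(4) = 0.
Substituting the known values and solving for g(3):
  -3·g(3) = -105
  g(3) = 35.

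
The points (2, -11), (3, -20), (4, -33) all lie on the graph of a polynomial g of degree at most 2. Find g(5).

-50

Using the Lagrange interpolation formula with nodes 2, 3, 4:
  L_0(x) = (x - 3)(x - 4) / 2
  L_1(x) = (x - 2)(x - 4) / -1
  L_2(x) = (x - 2)(x - 3) / 2
Then g(x) = -11·L_0(x) - 20·L_1(x) - 33·L_2(x).
Expanding and collecting terms gives g(x) = -2x^2 + x - 5.
Evaluating at x = 5: g(5) = -50.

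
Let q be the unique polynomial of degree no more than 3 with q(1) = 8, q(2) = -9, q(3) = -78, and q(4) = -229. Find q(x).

Using the Lagrange interpolation formula with nodes 1, 2, 3, 4:
  L_0(x) = (x - 2)(x - 3)(x - 4) / -6
  L_1(x) = (x - 1)(x - 3)(x - 4) / 2
  L_2(x) = (x - 1)(x - 2)(x - 4) / -2
  L_3(x) = (x - 1)(x - 2)(x - 3) / 6
Then q(x) = 8·L_0(x) - 9·L_1(x) - 78·L_2(x) - 229·L_3(x).
Expanding and collecting terms gives q(x) = -5x³ + 4x² + 6x + 3.
Check: q(1) = 8. ✓

q(x) = -5x^3 + 4x^2 + 6x + 3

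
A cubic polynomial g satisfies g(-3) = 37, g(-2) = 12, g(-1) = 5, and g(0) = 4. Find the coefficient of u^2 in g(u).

-3

Write g(u) = au^3 + bu^2 + cu + d. Substituting each data point gives a linear system:
  -27a + 9b - 3c + d = 37
  -8a + 4b - 2c + d = 12
  -a + b - c + d = 5
  d = 4
Solving the system yields a = -2, b = -3, c = -2, d = 4.
So g(u) = -2u³ - 3u² - 2u + 4.
The coefficient of u^2 is -3.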